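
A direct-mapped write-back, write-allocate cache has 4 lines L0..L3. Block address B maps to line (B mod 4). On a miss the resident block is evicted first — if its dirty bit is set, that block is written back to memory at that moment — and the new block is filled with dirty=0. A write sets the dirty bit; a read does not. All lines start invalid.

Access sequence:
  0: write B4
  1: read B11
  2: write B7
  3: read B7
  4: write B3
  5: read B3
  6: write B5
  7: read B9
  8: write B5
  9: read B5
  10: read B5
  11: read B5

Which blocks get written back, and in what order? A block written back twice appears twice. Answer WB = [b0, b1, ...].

0: W B4 → L0 miss [D]
1: R B11 → L3 miss [-]
2: W B7 → L3 miss [D]
3: R B7 → L3 hit [D]
4: W B3 → L3 miss wb→B7 [D]
5: R B3 → L3 hit [D]
6: W B5 → L1 miss [D]
7: R B9 → L1 miss wb→B5 [-]
8: W B5 → L1 miss [D]
9: R B5 → L1 hit [D]
10: R B5 → L1 hit [D]
11: R B5 → L1 hit [D]

WB = [7, 5]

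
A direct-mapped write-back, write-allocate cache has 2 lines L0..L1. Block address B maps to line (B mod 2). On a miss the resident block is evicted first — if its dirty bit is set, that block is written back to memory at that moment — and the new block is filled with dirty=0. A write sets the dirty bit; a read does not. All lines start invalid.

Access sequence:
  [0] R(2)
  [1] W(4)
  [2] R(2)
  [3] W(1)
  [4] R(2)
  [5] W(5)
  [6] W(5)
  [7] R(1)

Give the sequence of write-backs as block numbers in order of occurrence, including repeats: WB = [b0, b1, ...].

WB = [4, 1, 5]

0: R B2 → L0 miss [-]
1: W B4 → L0 miss [D]
2: R B2 → L0 miss wb→B4 [-]
3: W B1 → L1 miss [D]
4: R B2 → L0 hit [-]
5: W B5 → L1 miss wb→B1 [D]
6: W B5 → L1 hit [D]
7: R B1 → L1 miss wb→B5 [-]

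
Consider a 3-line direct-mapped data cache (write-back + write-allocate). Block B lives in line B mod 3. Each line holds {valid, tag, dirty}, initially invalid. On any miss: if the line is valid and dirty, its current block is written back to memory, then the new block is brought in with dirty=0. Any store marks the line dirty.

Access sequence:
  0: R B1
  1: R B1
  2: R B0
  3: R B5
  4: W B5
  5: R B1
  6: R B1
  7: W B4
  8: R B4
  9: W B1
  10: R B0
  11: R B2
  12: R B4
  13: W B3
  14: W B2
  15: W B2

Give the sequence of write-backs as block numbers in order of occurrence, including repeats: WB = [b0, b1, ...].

WB = [4, 5, 1]

0: R B1 -> L1 miss  d=-]
1: R B1 -> L1 hit  d=-]
2: R B0 -> L0 miss  d=-]
3: R B5 -> L2 miss  d=-]
4: W B5 -> L2 hit  d=D]
5: R B1 -> L1 hit  d=-]
6: R B1 -> L1 hit  d=-]
7: W B4 -> L1 miss  d=D]
8: R B4 -> L1 hit  d=D]
9: W B1 -> L1 miss wb->B4  d=D]
10: R B0 -> L0 hit  d=-]
11: R B2 -> L2 miss wb->B5  d=-]
12: R B4 -> L1 miss wb->B1  d=-]
13: W B3 -> L0 miss  d=D]
14: W B2 -> L2 hit  d=D]
15: W B2 -> L2 hit  d=D]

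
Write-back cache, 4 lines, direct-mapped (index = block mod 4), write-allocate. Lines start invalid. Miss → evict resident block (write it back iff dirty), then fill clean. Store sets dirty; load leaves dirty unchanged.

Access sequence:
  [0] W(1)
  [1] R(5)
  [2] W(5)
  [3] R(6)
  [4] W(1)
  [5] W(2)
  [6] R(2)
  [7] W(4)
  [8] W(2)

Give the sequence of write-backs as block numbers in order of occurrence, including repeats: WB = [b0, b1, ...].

0: W B1 → L1 miss [D]
1: R B5 → L1 miss wb→B1 [-]
2: W B5 → L1 hit [D]
3: R B6 → L2 miss [-]
4: W B1 → L1 miss wb→B5 [D]
5: W B2 → L2 miss [D]
6: R B2 → L2 hit [D]
7: W B4 → L0 miss [D]
8: W B2 → L2 hit [D]

WB = [1, 5]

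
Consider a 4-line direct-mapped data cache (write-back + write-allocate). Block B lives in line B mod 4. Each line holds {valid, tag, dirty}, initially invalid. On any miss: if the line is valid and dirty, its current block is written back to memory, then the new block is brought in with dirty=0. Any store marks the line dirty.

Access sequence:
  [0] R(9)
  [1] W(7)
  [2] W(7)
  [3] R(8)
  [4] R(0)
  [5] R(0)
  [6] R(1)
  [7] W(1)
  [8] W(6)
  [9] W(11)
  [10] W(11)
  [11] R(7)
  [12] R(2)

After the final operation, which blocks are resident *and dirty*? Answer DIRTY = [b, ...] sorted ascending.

DIRTY = [1]

  0 | R B9 → L1 miss [-]
  1 | W B7 → L3 miss [D]
  2 | W B7 → L3 hit [D]
  3 | R B8 → L0 miss [-]
  4 | R B0 → L0 miss [-]
  5 | R B0 → L0 hit [-]
  6 | R B1 → L1 miss [-]
  7 | W B1 → L1 hit [D]
  8 | W B6 → L2 miss [D]
  9 | W B11 → L3 miss wb→B7 [D]
  10 | W B11 → L3 hit [D]
  11 | R B7 → L3 miss wb→B11 [-]
  12 | R B2 → L2 miss wb→B6 [-]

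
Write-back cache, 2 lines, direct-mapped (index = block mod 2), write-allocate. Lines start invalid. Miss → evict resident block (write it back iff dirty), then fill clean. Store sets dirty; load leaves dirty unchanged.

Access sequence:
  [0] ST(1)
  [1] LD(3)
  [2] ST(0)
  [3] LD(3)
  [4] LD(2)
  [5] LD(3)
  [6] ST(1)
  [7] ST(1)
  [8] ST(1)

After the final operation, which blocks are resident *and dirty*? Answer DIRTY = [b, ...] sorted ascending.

DIRTY = [1]

0: W B1 -> L1 miss  d=D]
1: R B3 -> L1 miss wb->B1  d=-]
2: W B0 -> L0 miss  d=D]
3: R B3 -> L1 hit  d=-]
4: R B2 -> L0 miss wb->B0  d=-]
5: R B3 -> L1 hit  d=-]
6: W B1 -> L1 miss  d=D]
7: W B1 -> L1 hit  d=D]
8: W B1 -> L1 hit  d=D]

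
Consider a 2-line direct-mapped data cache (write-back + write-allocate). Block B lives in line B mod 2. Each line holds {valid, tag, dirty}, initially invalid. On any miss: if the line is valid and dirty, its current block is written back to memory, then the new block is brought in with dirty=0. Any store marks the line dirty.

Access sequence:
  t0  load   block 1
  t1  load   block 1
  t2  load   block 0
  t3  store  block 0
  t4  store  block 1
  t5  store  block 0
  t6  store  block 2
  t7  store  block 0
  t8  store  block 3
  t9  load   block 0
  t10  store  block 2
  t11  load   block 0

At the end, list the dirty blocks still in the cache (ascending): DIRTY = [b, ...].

DIRTY = [3]

0: R B1 → L1 miss [-]
1: R B1 → L1 hit [-]
2: R B0 → L0 miss [-]
3: W B0 → L0 hit [D]
4: W B1 → L1 hit [D]
5: W B0 → L0 hit [D]
6: W B2 → L0 miss wb→B0 [D]
7: W B0 → L0 miss wb→B2 [D]
8: W B3 → L1 miss wb→B1 [D]
9: R B0 → L0 hit [D]
10: W B2 → L0 miss wb→B0 [D]
11: R B0 → L0 miss wb→B2 [-]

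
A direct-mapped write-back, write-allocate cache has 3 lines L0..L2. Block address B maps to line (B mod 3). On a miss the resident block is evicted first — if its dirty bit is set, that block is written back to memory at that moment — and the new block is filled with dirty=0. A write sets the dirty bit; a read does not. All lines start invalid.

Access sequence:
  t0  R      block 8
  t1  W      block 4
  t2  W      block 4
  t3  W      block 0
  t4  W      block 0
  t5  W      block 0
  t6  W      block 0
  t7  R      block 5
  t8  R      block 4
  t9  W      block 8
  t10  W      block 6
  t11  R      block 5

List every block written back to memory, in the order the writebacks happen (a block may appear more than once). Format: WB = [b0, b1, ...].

WB = [0, 8]

0: R B8 -> L2 miss  d=-]
1: W B4 -> L1 miss  d=D]
2: W B4 -> L1 hit  d=D]
3: W B0 -> L0 miss  d=D]
4: W B0 -> L0 hit  d=D]
5: W B0 -> L0 hit  d=D]
6: W B0 -> L0 hit  d=D]
7: R B5 -> L2 miss  d=-]
8: R B4 -> L1 hit  d=D]
9: W B8 -> L2 miss  d=D]
10: W B6 -> L0 miss wb->B0  d=D]
11: R B5 -> L2 miss wb->B8  d=-]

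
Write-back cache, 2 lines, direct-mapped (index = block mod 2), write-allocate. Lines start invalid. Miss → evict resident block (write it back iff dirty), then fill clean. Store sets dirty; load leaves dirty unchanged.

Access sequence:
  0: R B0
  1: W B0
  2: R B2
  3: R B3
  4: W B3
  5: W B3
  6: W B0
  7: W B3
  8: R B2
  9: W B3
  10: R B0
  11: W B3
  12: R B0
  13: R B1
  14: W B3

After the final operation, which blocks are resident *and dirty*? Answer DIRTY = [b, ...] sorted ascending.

DIRTY = [3]

  0 | R B0 → L0 miss [-]
  1 | W B0 → L0 hit [D]
  2 | R B2 → L0 miss wb→B0 [-]
  3 | R B3 → L1 miss [-]
  4 | W B3 → L1 hit [D]
  5 | W B3 → L1 hit [D]
  6 | W B0 → L0 miss [D]
  7 | W B3 → L1 hit [D]
  8 | R B2 → L0 miss wb→B0 [-]
  9 | W B3 → L1 hit [D]
  10 | R B0 → L0 miss [-]
  11 | W B3 → L1 hit [D]
  12 | R B0 → L0 hit [-]
  13 | R B1 → L1 miss wb→B3 [-]
  14 | W B3 → L1 miss [D]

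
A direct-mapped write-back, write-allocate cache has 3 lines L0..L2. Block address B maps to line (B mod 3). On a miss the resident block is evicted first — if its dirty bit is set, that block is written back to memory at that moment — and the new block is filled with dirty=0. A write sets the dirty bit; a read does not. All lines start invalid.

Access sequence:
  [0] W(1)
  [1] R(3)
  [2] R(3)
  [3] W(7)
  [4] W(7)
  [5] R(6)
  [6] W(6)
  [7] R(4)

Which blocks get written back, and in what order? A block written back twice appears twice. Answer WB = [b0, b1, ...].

0: W B1 → L1 miss [D]
1: R B3 → L0 miss [-]
2: R B3 → L0 hit [-]
3: W B7 → L1 miss wb→B1 [D]
4: W B7 → L1 hit [D]
5: R B6 → L0 miss [-]
6: W B6 → L0 hit [D]
7: R B4 → L1 miss wb→B7 [-]

WB = [1, 7]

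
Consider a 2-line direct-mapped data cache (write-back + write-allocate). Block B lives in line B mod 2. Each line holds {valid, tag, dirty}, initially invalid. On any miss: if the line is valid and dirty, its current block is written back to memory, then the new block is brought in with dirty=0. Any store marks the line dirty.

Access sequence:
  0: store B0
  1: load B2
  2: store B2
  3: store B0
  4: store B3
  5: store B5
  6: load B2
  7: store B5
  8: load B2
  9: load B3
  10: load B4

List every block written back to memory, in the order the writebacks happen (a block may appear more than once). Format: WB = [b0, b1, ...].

WB = [0, 2, 3, 0, 5]

0: W B0 -> L0 miss  d=D]
1: R B2 -> L0 miss wb->B0  d=-]
2: W B2 -> L0 hit  d=D]
3: W B0 -> L0 miss wb->B2  d=D]
4: W B3 -> L1 miss  d=D]
5: W B5 -> L1 miss wb->B3  d=D]
6: R B2 -> L0 miss wb->B0  d=-]
7: W B5 -> L1 hit  d=D]
8: R B2 -> L0 hit  d=-]
9: R B3 -> L1 miss wb->B5  d=-]
10: R B4 -> L0 miss  d=-]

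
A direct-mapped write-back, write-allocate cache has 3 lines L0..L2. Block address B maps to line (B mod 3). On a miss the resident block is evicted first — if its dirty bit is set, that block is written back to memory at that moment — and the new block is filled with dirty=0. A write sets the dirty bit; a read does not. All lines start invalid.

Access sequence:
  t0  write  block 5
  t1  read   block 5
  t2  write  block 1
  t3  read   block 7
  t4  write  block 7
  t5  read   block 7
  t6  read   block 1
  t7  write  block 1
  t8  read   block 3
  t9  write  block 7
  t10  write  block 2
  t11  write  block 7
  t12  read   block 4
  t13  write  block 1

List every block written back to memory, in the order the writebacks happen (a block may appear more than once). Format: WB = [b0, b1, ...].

0: W B5 -> L2 miss  d=D]
1: R B5 -> L2 hit  d=D]
2: W B1 -> L1 miss  d=D]
3: R B7 -> L1 miss wb->B1  d=-]
4: W B7 -> L1 hit  d=D]
5: R B7 -> L1 hit  d=D]
6: R B1 -> L1 miss wb->B7  d=-]
7: W B1 -> L1 hit  d=D]
8: R B3 -> L0 miss  d=-]
9: W B7 -> L1 miss wb->B1  d=D]
10: W B2 -> L2 miss wb->B5  d=D]
11: W B7 -> L1 hit  d=D]
12: R B4 -> L1 miss wb->B7  d=-]
13: W B1 -> L1 miss  d=D]

WB = [1, 7, 1, 5, 7]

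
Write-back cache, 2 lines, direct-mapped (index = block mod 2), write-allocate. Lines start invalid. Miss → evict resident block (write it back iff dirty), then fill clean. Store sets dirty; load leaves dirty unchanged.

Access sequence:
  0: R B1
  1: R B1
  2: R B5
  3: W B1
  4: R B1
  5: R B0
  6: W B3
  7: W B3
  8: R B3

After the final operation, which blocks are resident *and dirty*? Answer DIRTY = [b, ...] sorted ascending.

DIRTY = [3]

  0 | R B1 → L1 miss [-]
  1 | R B1 → L1 hit [-]
  2 | R B5 → L1 miss [-]
  3 | W B1 → L1 miss [D]
  4 | R B1 → L1 hit [D]
  5 | R B0 → L0 miss [-]
  6 | W B3 → L1 miss wb→B1 [D]
  7 | W B3 → L1 hit [D]
  8 | R B3 → L1 hit [D]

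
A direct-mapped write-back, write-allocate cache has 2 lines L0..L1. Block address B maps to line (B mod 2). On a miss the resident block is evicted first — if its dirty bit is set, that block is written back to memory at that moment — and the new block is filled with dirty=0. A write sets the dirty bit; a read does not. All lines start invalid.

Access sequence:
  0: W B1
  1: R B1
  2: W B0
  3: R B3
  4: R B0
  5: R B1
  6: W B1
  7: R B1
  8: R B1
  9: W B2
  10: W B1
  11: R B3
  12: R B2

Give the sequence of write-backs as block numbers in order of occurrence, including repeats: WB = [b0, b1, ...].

0: W B1 → L1 miss [D]
1: R B1 → L1 hit [D]
2: W B0 → L0 miss [D]
3: R B3 → L1 miss wb→B1 [-]
4: R B0 → L0 hit [D]
5: R B1 → L1 miss [-]
6: W B1 → L1 hit [D]
7: R B1 → L1 hit [D]
8: R B1 → L1 hit [D]
9: W B2 → L0 miss wb→B0 [D]
10: W B1 → L1 hit [D]
11: R B3 → L1 miss wb→B1 [-]
12: R B2 → L0 hit [D]

WB = [1, 0, 1]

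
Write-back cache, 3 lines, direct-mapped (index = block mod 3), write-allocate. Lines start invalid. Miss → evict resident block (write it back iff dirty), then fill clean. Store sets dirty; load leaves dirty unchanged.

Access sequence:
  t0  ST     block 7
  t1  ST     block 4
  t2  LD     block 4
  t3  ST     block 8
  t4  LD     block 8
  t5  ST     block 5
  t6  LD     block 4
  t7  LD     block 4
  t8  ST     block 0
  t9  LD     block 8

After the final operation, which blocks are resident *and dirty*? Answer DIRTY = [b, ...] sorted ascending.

  0 | W B7 → L1 miss [D]
  1 | W B4 → L1 miss wb→B7 [D]
  2 | R B4 → L1 hit [D]
  3 | W B8 → L2 miss [D]
  4 | R B8 → L2 hit [D]
  5 | W B5 → L2 miss wb→B8 [D]
  6 | R B4 → L1 hit [D]
  7 | R B4 → L1 hit [D]
  8 | W B0 → L0 miss [D]
  9 | R B8 → L2 miss wb→B5 [-]

DIRTY = [0, 4]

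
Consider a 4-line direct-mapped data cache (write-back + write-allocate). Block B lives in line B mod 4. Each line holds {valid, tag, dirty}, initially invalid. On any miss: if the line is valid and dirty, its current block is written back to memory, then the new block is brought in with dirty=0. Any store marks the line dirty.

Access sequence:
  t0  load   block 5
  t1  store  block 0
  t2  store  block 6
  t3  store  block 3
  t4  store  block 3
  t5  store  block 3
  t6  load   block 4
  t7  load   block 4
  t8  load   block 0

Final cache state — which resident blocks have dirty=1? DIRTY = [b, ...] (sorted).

0: R B5 → L1 miss [-]
1: W B0 → L0 miss [D]
2: W B6 → L2 miss [D]
3: W B3 → L3 miss [D]
4: W B3 → L3 hit [D]
5: W B3 → L3 hit [D]
6: R B4 → L0 miss wb→B0 [-]
7: R B4 → L0 hit [-]
8: R B0 → L0 miss [-]

DIRTY = [3, 6]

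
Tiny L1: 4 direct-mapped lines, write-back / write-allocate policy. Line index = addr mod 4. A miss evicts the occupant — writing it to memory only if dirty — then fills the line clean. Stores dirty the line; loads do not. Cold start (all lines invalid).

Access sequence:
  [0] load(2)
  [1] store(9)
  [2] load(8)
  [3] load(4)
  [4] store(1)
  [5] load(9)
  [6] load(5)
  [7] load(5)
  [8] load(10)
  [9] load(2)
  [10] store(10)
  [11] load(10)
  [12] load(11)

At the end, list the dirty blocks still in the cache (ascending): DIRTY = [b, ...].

DIRTY = [10]

  0 | R B2 → L2 miss [-]
  1 | W B9 → L1 miss [D]
  2 | R B8 → L0 miss [-]
  3 | R B4 → L0 miss [-]
  4 | W B1 → L1 miss wb→B9 [D]
  5 | R B9 → L1 miss wb→B1 [-]
  6 | R B5 → L1 miss [-]
  7 | R B5 → L1 hit [-]
  8 | R B10 → L2 miss [-]
  9 | R B2 → L2 miss [-]
  10 | W B10 → L2 miss [D]
  11 | R B10 → L2 hit [D]
  12 | R B11 → L3 miss [-]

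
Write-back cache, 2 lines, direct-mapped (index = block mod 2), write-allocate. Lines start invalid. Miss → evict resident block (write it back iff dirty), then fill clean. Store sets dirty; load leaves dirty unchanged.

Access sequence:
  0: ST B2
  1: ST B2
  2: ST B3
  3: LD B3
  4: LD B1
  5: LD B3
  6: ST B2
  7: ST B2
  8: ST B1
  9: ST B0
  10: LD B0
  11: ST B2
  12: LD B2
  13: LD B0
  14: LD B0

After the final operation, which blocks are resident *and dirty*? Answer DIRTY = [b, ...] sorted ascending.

  0 | W B2 → L0 miss [D]
  1 | W B2 → L0 hit [D]
  2 | W B3 → L1 miss [D]
  3 | R B3 → L1 hit [D]
  4 | R B1 → L1 miss wb→B3 [-]
  5 | R B3 → L1 miss [-]
  6 | W B2 → L0 hit [D]
  7 | W B2 → L0 hit [D]
  8 | W B1 → L1 miss [D]
  9 | W B0 → L0 miss wb→B2 [D]
  10 | R B0 → L0 hit [D]
  11 | W B2 → L0 miss wb→B0 [D]
  12 | R B2 → L0 hit [D]
  13 | R B0 → L0 miss wb→B2 [-]
  14 | R B0 → L0 hit [-]

DIRTY = [1]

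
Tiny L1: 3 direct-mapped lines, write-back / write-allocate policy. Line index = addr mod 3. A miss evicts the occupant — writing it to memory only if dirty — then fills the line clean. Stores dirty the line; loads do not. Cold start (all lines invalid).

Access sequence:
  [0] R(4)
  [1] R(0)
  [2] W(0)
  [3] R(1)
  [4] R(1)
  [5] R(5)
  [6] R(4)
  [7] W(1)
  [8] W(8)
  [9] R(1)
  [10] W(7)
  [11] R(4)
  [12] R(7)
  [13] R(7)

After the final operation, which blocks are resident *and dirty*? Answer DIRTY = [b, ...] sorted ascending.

DIRTY = [0, 8]

0: R B4 -> L1 miss  d=-]
1: R B0 -> L0 miss  d=-]
2: W B0 -> L0 hit  d=D]
3: R B1 -> L1 miss  d=-]
4: R B1 -> L1 hit  d=-]
5: R B5 -> L2 miss  d=-]
6: R B4 -> L1 miss  d=-]
7: W B1 -> L1 miss  d=D]
8: W B8 -> L2 miss  d=D]
9: R B1 -> L1 hit  d=D]
10: W B7 -> L1 miss wb->B1  d=D]
11: R B4 -> L1 miss wb->B7  d=-]
12: R B7 -> L1 miss  d=-]
13: R B7 -> L1 hit  d=-]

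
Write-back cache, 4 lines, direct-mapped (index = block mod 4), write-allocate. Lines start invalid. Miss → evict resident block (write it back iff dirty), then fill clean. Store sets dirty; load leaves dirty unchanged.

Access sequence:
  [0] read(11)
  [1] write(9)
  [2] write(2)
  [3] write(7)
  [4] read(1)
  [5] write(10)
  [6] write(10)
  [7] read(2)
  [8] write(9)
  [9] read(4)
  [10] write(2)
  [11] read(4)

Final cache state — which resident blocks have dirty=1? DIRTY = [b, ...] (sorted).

DIRTY = [2, 7, 9]

0: R B11 → L3 miss [-]
1: W B9 → L1 miss [D]
2: W B2 → L2 miss [D]
3: W B7 → L3 miss [D]
4: R B1 → L1 miss wb→B9 [-]
5: W B10 → L2 miss wb→B2 [D]
6: W B10 → L2 hit [D]
7: R B2 → L2 miss wb→B10 [-]
8: W B9 → L1 miss [D]
9: R B4 → L0 miss [-]
10: W B2 → L2 hit [D]
11: R B4 → L0 hit [-]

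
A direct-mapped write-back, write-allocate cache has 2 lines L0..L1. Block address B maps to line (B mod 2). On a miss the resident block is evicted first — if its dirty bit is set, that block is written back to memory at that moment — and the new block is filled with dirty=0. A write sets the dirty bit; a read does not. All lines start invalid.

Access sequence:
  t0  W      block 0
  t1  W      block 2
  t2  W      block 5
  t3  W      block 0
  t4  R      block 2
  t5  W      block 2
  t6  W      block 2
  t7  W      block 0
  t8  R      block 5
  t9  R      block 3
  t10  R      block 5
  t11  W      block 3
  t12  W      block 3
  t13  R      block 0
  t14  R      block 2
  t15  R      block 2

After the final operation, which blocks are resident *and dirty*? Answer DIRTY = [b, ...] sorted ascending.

DIRTY = [3]

  0 | W B0 → L0 miss [D]
  1 | W B2 → L0 miss wb→B0 [D]
  2 | W B5 → L1 miss [D]
  3 | W B0 → L0 miss wb→B2 [D]
  4 | R B2 → L0 miss wb→B0 [-]
  5 | W B2 → L0 hit [D]
  6 | W B2 → L0 hit [D]
  7 | W B0 → L0 miss wb→B2 [D]
  8 | R B5 → L1 hit [D]
  9 | R B3 → L1 miss wb→B5 [-]
  10 | R B5 → L1 miss [-]
  11 | W B3 → L1 miss [D]
  12 | W B3 → L1 hit [D]
  13 | R B0 → L0 hit [D]
  14 | R B2 → L0 miss wb→B0 [-]
  15 | R B2 → L0 hit [-]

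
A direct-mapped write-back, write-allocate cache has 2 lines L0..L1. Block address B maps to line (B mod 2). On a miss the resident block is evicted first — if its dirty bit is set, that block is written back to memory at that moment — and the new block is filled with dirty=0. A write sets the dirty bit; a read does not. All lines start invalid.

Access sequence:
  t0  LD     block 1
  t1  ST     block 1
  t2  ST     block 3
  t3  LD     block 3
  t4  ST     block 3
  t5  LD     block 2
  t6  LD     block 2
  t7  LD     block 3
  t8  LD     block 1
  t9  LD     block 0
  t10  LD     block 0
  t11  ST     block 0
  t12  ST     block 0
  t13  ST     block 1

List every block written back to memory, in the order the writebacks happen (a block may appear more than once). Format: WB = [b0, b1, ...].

WB = [1, 3]

0: R B1 → L1 miss [-]
1: W B1 → L1 hit [D]
2: W B3 → L1 miss wb→B1 [D]
3: R B3 → L1 hit [D]
4: W B3 → L1 hit [D]
5: R B2 → L0 miss [-]
6: R B2 → L0 hit [-]
7: R B3 → L1 hit [D]
8: R B1 → L1 miss wb→B3 [-]
9: R B0 → L0 miss [-]
10: R B0 → L0 hit [-]
11: W B0 → L0 hit [D]
12: W B0 → L0 hit [D]
13: W B1 → L1 hit [D]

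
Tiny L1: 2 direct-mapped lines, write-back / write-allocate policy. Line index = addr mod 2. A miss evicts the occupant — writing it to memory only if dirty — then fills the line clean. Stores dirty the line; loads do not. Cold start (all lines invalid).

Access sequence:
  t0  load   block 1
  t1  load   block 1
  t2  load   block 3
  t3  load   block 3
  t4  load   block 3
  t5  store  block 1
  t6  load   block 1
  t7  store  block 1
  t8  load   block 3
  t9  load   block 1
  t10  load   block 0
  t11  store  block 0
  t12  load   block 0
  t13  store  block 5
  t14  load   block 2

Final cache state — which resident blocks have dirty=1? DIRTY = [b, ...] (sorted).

DIRTY = [5]

0: R B1 → L1 miss [-]
1: R B1 → L1 hit [-]
2: R B3 → L1 miss [-]
3: R B3 → L1 hit [-]
4: R B3 → L1 hit [-]
5: W B1 → L1 miss [D]
6: R B1 → L1 hit [D]
7: W B1 → L1 hit [D]
8: R B3 → L1 miss wb→B1 [-]
9: R B1 → L1 miss [-]
10: R B0 → L0 miss [-]
11: W B0 → L0 hit [D]
12: R B0 → L0 hit [D]
13: W B5 → L1 miss [D]
14: R B2 → L0 miss wb→B0 [-]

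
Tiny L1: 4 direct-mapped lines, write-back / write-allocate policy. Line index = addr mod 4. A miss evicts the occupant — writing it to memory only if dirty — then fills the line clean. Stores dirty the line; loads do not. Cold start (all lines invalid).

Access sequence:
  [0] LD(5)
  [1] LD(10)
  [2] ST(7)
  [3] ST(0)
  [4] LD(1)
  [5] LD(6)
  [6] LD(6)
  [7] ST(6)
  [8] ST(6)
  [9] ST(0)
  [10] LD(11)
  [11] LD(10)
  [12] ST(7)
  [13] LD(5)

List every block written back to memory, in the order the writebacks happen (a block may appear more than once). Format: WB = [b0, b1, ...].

WB = [7, 6]

0: R B5 → L1 miss [-]
1: R B10 → L2 miss [-]
2: W B7 → L3 miss [D]
3: W B0 → L0 miss [D]
4: R B1 → L1 miss [-]
5: R B6 → L2 miss [-]
6: R B6 → L2 hit [-]
7: W B6 → L2 hit [D]
8: W B6 → L2 hit [D]
9: W B0 → L0 hit [D]
10: R B11 → L3 miss wb→B7 [-]
11: R B10 → L2 miss wb→B6 [-]
12: W B7 → L3 miss [D]
13: R B5 → L1 miss [-]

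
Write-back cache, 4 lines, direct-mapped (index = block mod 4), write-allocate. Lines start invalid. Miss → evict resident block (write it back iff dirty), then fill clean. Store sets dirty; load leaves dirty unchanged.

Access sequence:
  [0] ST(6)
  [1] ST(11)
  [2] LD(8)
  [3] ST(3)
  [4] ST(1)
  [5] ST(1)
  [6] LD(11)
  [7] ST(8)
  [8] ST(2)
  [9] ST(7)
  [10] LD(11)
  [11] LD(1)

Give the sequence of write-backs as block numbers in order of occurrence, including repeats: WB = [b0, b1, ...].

WB = [11, 3, 6, 7]

0: W B6 → L2 miss [D]
1: W B11 → L3 miss [D]
2: R B8 → L0 miss [-]
3: W B3 → L3 miss wb→B11 [D]
4: W B1 → L1 miss [D]
5: W B1 → L1 hit [D]
6: R B11 → L3 miss wb→B3 [-]
7: W B8 → L0 hit [D]
8: W B2 → L2 miss wb→B6 [D]
9: W B7 → L3 miss [D]
10: R B11 → L3 miss wb→B7 [-]
11: R B1 → L1 hit [D]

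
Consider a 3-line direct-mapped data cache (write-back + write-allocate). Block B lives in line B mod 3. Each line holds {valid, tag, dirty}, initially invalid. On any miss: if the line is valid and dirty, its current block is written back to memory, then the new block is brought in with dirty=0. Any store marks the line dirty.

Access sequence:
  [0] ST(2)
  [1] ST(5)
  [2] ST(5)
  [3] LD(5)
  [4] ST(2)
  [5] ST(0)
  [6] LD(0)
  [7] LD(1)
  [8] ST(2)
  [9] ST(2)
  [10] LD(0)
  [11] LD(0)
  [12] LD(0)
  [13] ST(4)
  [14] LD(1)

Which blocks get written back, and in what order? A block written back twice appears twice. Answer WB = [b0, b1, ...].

0: W B2 -> L2 miss  d=D]
1: W B5 -> L2 miss wb->B2  d=D]
2: W B5 -> L2 hit  d=D]
3: R B5 -> L2 hit  d=D]
4: W B2 -> L2 miss wb->B5  d=D]
5: W B0 -> L0 miss  d=D]
6: R B0 -> L0 hit  d=D]
7: R B1 -> L1 miss  d=-]
8: W B2 -> L2 hit  d=D]
9: W B2 -> L2 hit  d=D]
10: R B0 -> L0 hit  d=D]
11: R B0 -> L0 hit  d=D]
12: R B0 -> L0 hit  d=D]
13: W B4 -> L1 miss  d=D]
14: R B1 -> L1 miss wb->B4  d=-]

WB = [2, 5, 4]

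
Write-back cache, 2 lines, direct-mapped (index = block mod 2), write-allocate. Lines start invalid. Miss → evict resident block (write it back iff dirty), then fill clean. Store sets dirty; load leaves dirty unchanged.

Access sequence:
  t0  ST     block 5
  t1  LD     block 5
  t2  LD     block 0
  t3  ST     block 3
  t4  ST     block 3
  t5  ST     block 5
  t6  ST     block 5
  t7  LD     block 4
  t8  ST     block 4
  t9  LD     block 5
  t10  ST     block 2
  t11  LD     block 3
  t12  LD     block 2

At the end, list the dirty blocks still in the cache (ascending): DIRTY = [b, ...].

  0 | W B5 → L1 miss [D]
  1 | R B5 → L1 hit [D]
  2 | R B0 → L0 miss [-]
  3 | W B3 → L1 miss wb→B5 [D]
  4 | W B3 → L1 hit [D]
  5 | W B5 → L1 miss wb→B3 [D]
  6 | W B5 → L1 hit [D]
  7 | R B4 → L0 miss [-]
  8 | W B4 → L0 hit [D]
  9 | R B5 → L1 hit [D]
  10 | W B2 → L0 miss wb→B4 [D]
  11 | R B3 → L1 miss wb→B5 [-]
  12 | R B2 → L0 hit [D]

DIRTY = [2]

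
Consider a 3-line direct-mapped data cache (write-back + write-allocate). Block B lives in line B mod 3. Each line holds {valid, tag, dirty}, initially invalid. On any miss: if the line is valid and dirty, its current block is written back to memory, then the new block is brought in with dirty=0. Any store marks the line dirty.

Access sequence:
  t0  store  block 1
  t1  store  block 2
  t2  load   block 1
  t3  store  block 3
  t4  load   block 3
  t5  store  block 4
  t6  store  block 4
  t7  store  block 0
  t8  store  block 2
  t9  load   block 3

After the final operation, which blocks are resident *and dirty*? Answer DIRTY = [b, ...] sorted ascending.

DIRTY = [2, 4]

0: W B1 -> L1 miss  d=D]
1: W B2 -> L2 miss  d=D]
2: R B1 -> L1 hit  d=D]
3: W B3 -> L0 miss  d=D]
4: R B3 -> L0 hit  d=D]
5: W B4 -> L1 miss wb->B1  d=D]
6: W B4 -> L1 hit  d=D]
7: W B0 -> L0 miss wb->B3  d=D]
8: W B2 -> L2 hit  d=D]
9: R B3 -> L0 miss wb->B0  d=-]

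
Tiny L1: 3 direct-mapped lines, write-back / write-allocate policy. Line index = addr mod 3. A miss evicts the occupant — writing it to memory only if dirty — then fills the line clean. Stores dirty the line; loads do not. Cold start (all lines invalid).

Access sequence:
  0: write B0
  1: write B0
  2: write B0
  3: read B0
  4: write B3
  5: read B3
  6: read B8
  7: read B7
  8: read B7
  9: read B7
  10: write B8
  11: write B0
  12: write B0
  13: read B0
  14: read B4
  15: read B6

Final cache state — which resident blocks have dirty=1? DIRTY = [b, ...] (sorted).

DIRTY = [8]

0: W B0 → L0 miss [D]
1: W B0 → L0 hit [D]
2: W B0 → L0 hit [D]
3: R B0 → L0 hit [D]
4: W B3 → L0 miss wb→B0 [D]
5: R B3 → L0 hit [D]
6: R B8 → L2 miss [-]
7: R B7 → L1 miss [-]
8: R B7 → L1 hit [-]
9: R B7 → L1 hit [-]
10: W B8 → L2 hit [D]
11: W B0 → L0 miss wb→B3 [D]
12: W B0 → L0 hit [D]
13: R B0 → L0 hit [D]
14: R B4 → L1 miss [-]
15: R B6 → L0 miss wb→B0 [-]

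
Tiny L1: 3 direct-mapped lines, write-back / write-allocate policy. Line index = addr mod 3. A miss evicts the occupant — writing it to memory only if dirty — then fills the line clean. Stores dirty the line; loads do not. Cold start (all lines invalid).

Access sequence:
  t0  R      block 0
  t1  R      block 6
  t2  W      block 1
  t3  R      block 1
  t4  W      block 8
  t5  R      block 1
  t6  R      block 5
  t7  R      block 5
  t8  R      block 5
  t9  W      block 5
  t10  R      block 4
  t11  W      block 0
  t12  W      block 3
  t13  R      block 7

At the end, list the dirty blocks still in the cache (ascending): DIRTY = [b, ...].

DIRTY = [3, 5]

  0 | R B0 → L0 miss [-]
  1 | R B6 → L0 miss [-]
  2 | W B1 → L1 miss [D]
  3 | R B1 → L1 hit [D]
  4 | W B8 → L2 miss [D]
  5 | R B1 → L1 hit [D]
  6 | R B5 → L2 miss wb→B8 [-]
  7 | R B5 → L2 hit [-]
  8 | R B5 → L2 hit [-]
  9 | W B5 → L2 hit [D]
  10 | R B4 → L1 miss wb→B1 [-]
  11 | W B0 → L0 miss [D]
  12 | W B3 → L0 miss wb→B0 [D]
  13 | R B7 → L1 miss [-]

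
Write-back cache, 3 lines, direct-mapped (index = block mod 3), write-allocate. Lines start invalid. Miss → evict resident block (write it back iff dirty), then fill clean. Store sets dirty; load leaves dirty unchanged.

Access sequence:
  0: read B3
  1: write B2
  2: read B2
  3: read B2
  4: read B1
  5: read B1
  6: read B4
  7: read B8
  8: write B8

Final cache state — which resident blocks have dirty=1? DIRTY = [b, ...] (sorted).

DIRTY = [8]

0: R B3 → L0 miss [-]
1: W B2 → L2 miss [D]
2: R B2 → L2 hit [D]
3: R B2 → L2 hit [D]
4: R B1 → L1 miss [-]
5: R B1 → L1 hit [-]
6: R B4 → L1 miss [-]
7: R B8 → L2 miss wb→B2 [-]
8: W B8 → L2 hit [D]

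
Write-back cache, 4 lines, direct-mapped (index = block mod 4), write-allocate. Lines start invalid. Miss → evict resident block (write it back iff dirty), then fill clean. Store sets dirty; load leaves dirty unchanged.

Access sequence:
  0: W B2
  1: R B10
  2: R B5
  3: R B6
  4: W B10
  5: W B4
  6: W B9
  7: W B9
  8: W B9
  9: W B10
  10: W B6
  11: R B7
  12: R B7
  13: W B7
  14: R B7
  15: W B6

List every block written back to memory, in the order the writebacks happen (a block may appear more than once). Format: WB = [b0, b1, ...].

WB = [2, 10]

0: W B2 → L2 miss [D]
1: R B10 → L2 miss wb→B2 [-]
2: R B5 → L1 miss [-]
3: R B6 → L2 miss [-]
4: W B10 → L2 miss [D]
5: W B4 → L0 miss [D]
6: W B9 → L1 miss [D]
7: W B9 → L1 hit [D]
8: W B9 → L1 hit [D]
9: W B10 → L2 hit [D]
10: W B6 → L2 miss wb→B10 [D]
11: R B7 → L3 miss [-]
12: R B7 → L3 hit [-]
13: W B7 → L3 hit [D]
14: R B7 → L3 hit [D]
15: W B6 → L2 hit [D]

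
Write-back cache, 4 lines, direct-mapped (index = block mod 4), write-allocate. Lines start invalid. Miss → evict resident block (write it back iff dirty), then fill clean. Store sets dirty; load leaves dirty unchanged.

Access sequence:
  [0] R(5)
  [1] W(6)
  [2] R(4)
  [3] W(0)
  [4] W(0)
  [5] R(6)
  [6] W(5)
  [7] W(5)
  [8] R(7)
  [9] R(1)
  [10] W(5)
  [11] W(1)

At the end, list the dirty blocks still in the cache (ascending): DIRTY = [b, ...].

0: R B5 -> L1 miss  d=-]
1: W B6 -> L2 miss  d=D]
2: R B4 -> L0 miss  d=-]
3: W B0 -> L0 miss  d=D]
4: W B0 -> L0 hit  d=D]
5: R B6 -> L2 hit  d=D]
6: W B5 -> L1 hit  d=D]
7: W B5 -> L1 hit  d=D]
8: R B7 -> L3 miss  d=-]
9: R B1 -> L1 miss wb->B5  d=-]
10: W B5 -> L1 miss  d=D]
11: W B1 -> L1 miss wb->B5  d=D]

DIRTY = [0, 1, 6]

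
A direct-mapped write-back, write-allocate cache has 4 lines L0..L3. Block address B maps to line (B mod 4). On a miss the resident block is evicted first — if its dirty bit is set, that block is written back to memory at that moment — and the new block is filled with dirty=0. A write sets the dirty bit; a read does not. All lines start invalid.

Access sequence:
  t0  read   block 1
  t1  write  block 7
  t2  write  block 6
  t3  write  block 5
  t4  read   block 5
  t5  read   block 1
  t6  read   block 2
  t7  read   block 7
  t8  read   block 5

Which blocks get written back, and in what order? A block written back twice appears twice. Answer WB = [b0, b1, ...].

  0 | R B1 → L1 miss [-]
  1 | W B7 → L3 miss [D]
  2 | W B6 → L2 miss [D]
  3 | W B5 → L1 miss [D]
  4 | R B5 → L1 hit [D]
  5 | R B1 → L1 miss wb→B5 [-]
  6 | R B2 → L2 miss wb→B6 [-]
  7 | R B7 → L3 hit [D]
  8 | R B5 → L1 miss [-]

WB = [5, 6]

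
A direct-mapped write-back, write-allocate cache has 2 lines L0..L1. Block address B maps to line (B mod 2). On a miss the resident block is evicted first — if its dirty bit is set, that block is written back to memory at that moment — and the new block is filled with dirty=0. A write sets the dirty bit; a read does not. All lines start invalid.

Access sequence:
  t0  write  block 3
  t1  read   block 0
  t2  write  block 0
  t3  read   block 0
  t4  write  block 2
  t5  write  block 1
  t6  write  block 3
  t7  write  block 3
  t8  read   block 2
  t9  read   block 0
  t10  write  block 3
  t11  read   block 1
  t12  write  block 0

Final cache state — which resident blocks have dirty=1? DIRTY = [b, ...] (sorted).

0: W B3 -> L1 miss  d=D]
1: R B0 -> L0 miss  d=-]
2: W B0 -> L0 hit  d=D]
3: R B0 -> L0 hit  d=D]
4: W B2 -> L0 miss wb->B0  d=D]
5: W B1 -> L1 miss wb->B3  d=D]
6: W B3 -> L1 miss wb->B1  d=D]
7: W B3 -> L1 hit  d=D]
8: R B2 -> L0 hit  d=D]
9: R B0 -> L0 miss wb->B2  d=-]
10: W B3 -> L1 hit  d=D]
11: R B1 -> L1 miss wb->B3  d=-]
12: W B0 -> L0 hit  d=D]

DIRTY = [0]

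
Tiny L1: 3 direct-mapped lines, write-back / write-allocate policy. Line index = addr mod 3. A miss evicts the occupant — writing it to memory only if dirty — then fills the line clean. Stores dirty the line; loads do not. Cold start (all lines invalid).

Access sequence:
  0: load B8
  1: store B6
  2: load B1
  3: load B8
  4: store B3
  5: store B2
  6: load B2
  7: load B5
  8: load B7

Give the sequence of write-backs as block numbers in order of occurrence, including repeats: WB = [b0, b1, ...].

WB = [6, 2]

0: R B8 -> L2 miss  d=-]
1: W B6 -> L0 miss  d=D]
2: R B1 -> L1 miss  d=-]
3: R B8 -> L2 hit  d=-]
4: W B3 -> L0 miss wb->B6  d=D]
5: W B2 -> L2 miss  d=D]
6: R B2 -> L2 hit  d=D]
7: R B5 -> L2 miss wb->B2  d=-]
8: R B7 -> L1 miss  d=-]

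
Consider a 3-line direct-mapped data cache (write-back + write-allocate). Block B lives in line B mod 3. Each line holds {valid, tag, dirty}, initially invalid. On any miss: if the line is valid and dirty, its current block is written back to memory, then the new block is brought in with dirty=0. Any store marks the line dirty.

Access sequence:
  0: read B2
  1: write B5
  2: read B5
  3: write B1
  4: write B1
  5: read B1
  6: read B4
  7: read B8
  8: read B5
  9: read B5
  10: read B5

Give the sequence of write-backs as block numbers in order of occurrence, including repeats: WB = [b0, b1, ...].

WB = [1, 5]

0: R B2 → L2 miss [-]
1: W B5 → L2 miss [D]
2: R B5 → L2 hit [D]
3: W B1 → L1 miss [D]
4: W B1 → L1 hit [D]
5: R B1 → L1 hit [D]
6: R B4 → L1 miss wb→B1 [-]
7: R B8 → L2 miss wb→B5 [-]
8: R B5 → L2 miss [-]
9: R B5 → L2 hit [-]
10: R B5 → L2 hit [-]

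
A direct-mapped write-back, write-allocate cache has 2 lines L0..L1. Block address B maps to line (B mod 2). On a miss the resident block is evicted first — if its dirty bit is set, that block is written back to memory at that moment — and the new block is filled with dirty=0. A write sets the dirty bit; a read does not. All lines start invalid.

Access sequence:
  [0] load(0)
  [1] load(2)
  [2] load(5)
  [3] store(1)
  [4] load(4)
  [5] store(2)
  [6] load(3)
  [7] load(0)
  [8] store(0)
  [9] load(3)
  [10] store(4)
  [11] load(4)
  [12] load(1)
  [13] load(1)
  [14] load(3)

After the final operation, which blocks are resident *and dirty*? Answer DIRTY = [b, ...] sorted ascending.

  0 | R B0 → L0 miss [-]
  1 | R B2 → L0 miss [-]
  2 | R B5 → L1 miss [-]
  3 | W B1 → L1 miss [D]
  4 | R B4 → L0 miss [-]
  5 | W B2 → L0 miss [D]
  6 | R B3 → L1 miss wb→B1 [-]
  7 | R B0 → L0 miss wb→B2 [-]
  8 | W B0 → L0 hit [D]
  9 | R B3 → L1 hit [-]
  10 | W B4 → L0 miss wb→B0 [D]
  11 | R B4 → L0 hit [D]
  12 | R B1 → L1 miss [-]
  13 | R B1 → L1 hit [-]
  14 | R B3 → L1 miss [-]

DIRTY = [4]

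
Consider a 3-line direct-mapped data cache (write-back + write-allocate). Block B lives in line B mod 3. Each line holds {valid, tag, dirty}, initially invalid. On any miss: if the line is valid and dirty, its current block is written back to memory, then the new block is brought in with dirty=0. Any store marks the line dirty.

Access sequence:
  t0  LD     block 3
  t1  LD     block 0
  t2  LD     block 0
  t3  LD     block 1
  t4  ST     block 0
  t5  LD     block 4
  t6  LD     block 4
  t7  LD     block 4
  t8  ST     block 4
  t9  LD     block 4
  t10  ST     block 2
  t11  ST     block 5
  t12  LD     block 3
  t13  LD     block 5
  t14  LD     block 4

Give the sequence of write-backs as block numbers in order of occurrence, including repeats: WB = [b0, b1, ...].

WB = [2, 0]

0: R B3 → L0 miss [-]
1: R B0 → L0 miss [-]
2: R B0 → L0 hit [-]
3: R B1 → L1 miss [-]
4: W B0 → L0 hit [D]
5: R B4 → L1 miss [-]
6: R B4 → L1 hit [-]
7: R B4 → L1 hit [-]
8: W B4 → L1 hit [D]
9: R B4 → L1 hit [D]
10: W B2 → L2 miss [D]
11: W B5 → L2 miss wb→B2 [D]
12: R B3 → L0 miss wb→B0 [-]
13: R B5 → L2 hit [D]
14: R B4 → L1 hit [D]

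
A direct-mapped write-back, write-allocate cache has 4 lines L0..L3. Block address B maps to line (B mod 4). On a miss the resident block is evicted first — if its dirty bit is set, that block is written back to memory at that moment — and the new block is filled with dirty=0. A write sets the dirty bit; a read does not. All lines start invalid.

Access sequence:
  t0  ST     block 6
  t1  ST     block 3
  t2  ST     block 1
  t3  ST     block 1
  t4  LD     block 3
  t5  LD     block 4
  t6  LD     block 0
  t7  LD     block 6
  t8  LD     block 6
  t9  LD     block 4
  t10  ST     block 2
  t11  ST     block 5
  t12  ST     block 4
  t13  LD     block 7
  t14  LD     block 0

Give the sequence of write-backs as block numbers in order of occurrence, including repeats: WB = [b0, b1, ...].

0: W B6 → L2 miss [D]
1: W B3 → L3 miss [D]
2: W B1 → L1 miss [D]
3: W B1 → L1 hit [D]
4: R B3 → L3 hit [D]
5: R B4 → L0 miss [-]
6: R B0 → L0 miss [-]
7: R B6 → L2 hit [D]
8: R B6 → L2 hit [D]
9: R B4 → L0 miss [-]
10: W B2 → L2 miss wb→B6 [D]
11: W B5 → L1 miss wb→B1 [D]
12: W B4 → L0 hit [D]
13: R B7 → L3 miss wb→B3 [-]
14: R B0 → L0 miss wb→B4 [-]

WB = [6, 1, 3, 4]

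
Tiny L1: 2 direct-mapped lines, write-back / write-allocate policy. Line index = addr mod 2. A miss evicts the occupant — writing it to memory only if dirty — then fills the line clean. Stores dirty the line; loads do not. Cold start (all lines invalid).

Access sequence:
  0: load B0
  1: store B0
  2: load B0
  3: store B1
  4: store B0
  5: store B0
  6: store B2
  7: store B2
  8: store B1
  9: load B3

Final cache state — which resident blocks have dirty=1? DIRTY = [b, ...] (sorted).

0: R B0 -> L0 miss  d=-]
1: W B0 -> L0 hit  d=D]
2: R B0 -> L0 hit  d=D]
3: W B1 -> L1 miss  d=D]
4: W B0 -> L0 hit  d=D]
5: W B0 -> L0 hit  d=D]
6: W B2 -> L0 miss wb->B0  d=D]
7: W B2 -> L0 hit  d=D]
8: W B1 -> L1 hit  d=D]
9: R B3 -> L1 miss wb->B1  d=-]

DIRTY = [2]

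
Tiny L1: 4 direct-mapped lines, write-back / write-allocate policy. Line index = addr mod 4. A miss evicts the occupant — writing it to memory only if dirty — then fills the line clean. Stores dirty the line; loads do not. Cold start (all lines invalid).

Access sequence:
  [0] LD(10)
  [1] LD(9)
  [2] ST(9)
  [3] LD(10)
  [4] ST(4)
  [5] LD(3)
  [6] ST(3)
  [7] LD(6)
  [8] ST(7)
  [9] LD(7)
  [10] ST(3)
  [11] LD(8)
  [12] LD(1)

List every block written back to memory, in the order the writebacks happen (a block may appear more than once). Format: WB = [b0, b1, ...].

  0 | R B10 → L2 miss [-]
  1 | R B9 → L1 miss [-]
  2 | W B9 → L1 hit [D]
  3 | R B10 → L2 hit [-]
  4 | W B4 → L0 miss [D]
  5 | R B3 → L3 miss [-]
  6 | W B3 → L3 hit [D]
  7 | R B6 → L2 miss [-]
  8 | W B7 → L3 miss wb→B3 [D]
  9 | R B7 → L3 hit [D]
  10 | W B3 → L3 miss wb→B7 [D]
  11 | R B8 → L0 miss wb→B4 [-]
  12 | R B1 → L1 miss wb→B9 [-]

WB = [3, 7, 4, 9]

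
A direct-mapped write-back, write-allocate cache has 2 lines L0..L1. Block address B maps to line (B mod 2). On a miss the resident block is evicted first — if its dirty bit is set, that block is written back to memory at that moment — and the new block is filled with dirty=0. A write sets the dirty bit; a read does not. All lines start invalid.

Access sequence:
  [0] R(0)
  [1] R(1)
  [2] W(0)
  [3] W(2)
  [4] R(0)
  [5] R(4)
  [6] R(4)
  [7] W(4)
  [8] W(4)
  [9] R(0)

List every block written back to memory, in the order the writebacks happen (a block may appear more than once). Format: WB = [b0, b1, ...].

WB = [0, 2, 4]

0: R B0 -> L0 miss  d=-]
1: R B1 -> L1 miss  d=-]
2: W B0 -> L0 hit  d=D]
3: W B2 -> L0 miss wb->B0  d=D]
4: R B0 -> L0 miss wb->B2  d=-]
5: R B4 -> L0 miss  d=-]
6: R B4 -> L0 hit  d=-]
7: W B4 -> L0 hit  d=D]
8: W B4 -> L0 hit  d=D]
9: R B0 -> L0 miss wb->B4  d=-]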